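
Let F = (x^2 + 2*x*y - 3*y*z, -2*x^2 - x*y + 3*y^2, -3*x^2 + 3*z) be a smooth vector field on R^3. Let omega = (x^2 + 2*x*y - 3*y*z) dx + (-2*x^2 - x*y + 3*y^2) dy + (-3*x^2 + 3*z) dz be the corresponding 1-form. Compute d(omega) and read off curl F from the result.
d(omega) = (0) dy ∧ dz + (6*x - 3*y) dz ∧ dx + (-6*x - y + 3*z) dx ∧ dy; curl F = (0, 6*x - 3*y, -6*x - y + 3*z)

d omega = sum_{i<j} (∂f_j/∂x_i - ∂f_i/∂x_j) dx_i ∧ dx_j. Under the identification (dy ∧ dz, dz ∧ dx, dx ∧ dy) ↔ (e_x, e_y, e_z), the coefficients are exactly the components of curl F. Compute:
  ∂R/∂y - ∂Q/∂z = (0) - (0) = 0
  ∂P/∂z - ∂R/∂x = (-3*y) - (-6*x) = 6*x - 3*y
  ∂Q/∂x - ∂P/∂y = (-4*x - y) - (2*x - 3*z) = -6*x - y + 3*z.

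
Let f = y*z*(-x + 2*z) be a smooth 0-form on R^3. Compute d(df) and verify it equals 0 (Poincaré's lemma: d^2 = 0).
d(df) = 0

Step 1: df = sum_i (∂f/∂x_i) dx_i = (-y*z) dx + (z*(-x + 2*z)) dy + (y*(-x + 4*z)) dz.
Step 2: Apply d again. Using the 1-form formula, the coefficient of dx ∧ dy in d(df) is ∂^2 f/∂x ∂y - ∂^2 f/∂y ∂x = (-z) - (-z) = 0 (equality of mixed partials for smooth f).
Similarly for dx ∧ dz and dy ∧ dz — all coefficients vanish. So d(df) = 0.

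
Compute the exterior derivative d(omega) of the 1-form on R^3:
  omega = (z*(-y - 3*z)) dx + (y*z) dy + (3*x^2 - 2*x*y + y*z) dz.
d(omega) = (z) dx ∧ dy + (6*x - y + 6*z) dx ∧ dz + (-2*x - y + z) dy ∧ dz

For a 1-form omega = sum_i f_i dx_i, the exterior derivative is
  d(omega) = sum_{i < j} (∂f_j/∂x_i - ∂f_i/∂x_j) dx_i ∧ dx_j.
  coefficient of dx ∧ dy: ∂f_2/∂x - ∂f_1/∂y = ∂(y*z)/∂x - ∂(z*(-y - 3*z))/∂y = z
  coefficient of dx ∧ dz: ∂f_3/∂x - ∂f_1/∂z = ∂(3*x^2 - 2*x*y + y*z)/∂x - ∂(z*(-y - 3*z))/∂z = 6*x - y + 6*z
  coefficient of dy ∧ dz: ∂f_3/∂y - ∂f_2/∂z = ∂(3*x^2 - 2*x*y + y*z)/∂y - ∂(y*z)/∂z = -2*x - y + z
Assembling: d(omega) = (z) dx ∧ dy + (6*x - y + 6*z) dx ∧ dz + (-2*x - y + z) dy ∧ dz.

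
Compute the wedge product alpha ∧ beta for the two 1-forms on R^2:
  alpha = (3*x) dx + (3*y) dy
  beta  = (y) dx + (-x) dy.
alpha ∧ beta = (-3*x^2 - 3*y^2) dx ∧ dy

Distribute the wedge, using dx_i ∧ dx_j = -dx_j ∧ dx_i and dx_i ∧ dx_i = 0. For each pair (i, j) with i < j, the coefficient of dx_i ∧ dx_j in alpha ∧ beta is (alpha_i * beta_j - alpha_j * beta_i). Collecting: alpha ∧ beta = (-3*x^2 - 3*y^2) dx ∧ dy.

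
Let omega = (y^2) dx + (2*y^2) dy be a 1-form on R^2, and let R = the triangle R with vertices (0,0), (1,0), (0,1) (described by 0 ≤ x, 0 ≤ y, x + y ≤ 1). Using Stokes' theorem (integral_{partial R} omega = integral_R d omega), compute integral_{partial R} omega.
integral_(partial R) omega = -1/3

Stokes: integral_partial_R omega = integral_R d omega with d omega = (∂Q/∂x - ∂P/∂y) dx ∧ dy.
  ∂Q/∂x = 0
  ∂P/∂y = 2*y
  integrand = ∂Q/∂x - ∂P/∂y = -2*y.
Integrating over R: integral_0^1 integral_0^{1-x} (-2*y) dy dx = -1/3.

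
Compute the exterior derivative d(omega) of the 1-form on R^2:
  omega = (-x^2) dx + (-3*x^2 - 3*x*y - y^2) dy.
d(omega) = (-6*x - 3*y) dx ∧ dy

For a 1-form omega = sum_i f_i dx_i, the exterior derivative is
  d(omega) = sum_{i < j} (∂f_j/∂x_i - ∂f_i/∂x_j) dx_i ∧ dx_j.
  coefficient of dx ∧ dy: ∂f_2/∂x - ∂f_1/∂y = ∂(-3*x^2 - 3*x*y - y^2)/∂x - ∂(-x^2)/∂y = -6*x - 3*y
Assembling: d(omega) = (-6*x - 3*y) dx ∧ dy.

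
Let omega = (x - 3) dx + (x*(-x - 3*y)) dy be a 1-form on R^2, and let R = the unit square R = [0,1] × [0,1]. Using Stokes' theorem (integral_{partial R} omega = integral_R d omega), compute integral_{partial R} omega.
integral_(partial R) omega = -5/2

Stokes: integral_partial_R omega = integral_R d omega with d omega = (∂Q/∂x - ∂P/∂y) dx ∧ dy.
  ∂Q/∂x = -2*x - 3*y
  ∂P/∂y = 0
  integrand = ∂Q/∂x - ∂P/∂y = -2*x - 3*y.
Integrating over R: integral_0^1 integral_0^1 (-2*x - 3*y) dx dy = -5/2.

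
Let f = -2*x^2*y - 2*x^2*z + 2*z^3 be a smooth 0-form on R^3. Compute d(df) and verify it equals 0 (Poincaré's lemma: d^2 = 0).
d(df) = 0

Step 1: df = sum_i (∂f/∂x_i) dx_i = (4*x*(-y - z)) dx + (-2*x^2) dy + (-2*x^2 + 6*z^2) dz.
Step 2: Apply d again. Using the 1-form formula, the coefficient of dx ∧ dy in d(df) is ∂^2 f/∂x ∂y - ∂^2 f/∂y ∂x = (-4*x) - (-4*x) = 0 (equality of mixed partials for smooth f).
Similarly for dx ∧ dz and dy ∧ dz — all coefficients vanish. So d(df) = 0.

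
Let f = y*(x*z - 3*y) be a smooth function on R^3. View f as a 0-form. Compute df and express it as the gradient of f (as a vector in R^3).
df = (y*z) dx + (x*z - 6*y) dy + (x*y) dz; grad f = (y*z, x*z - 6*y, x*y)

For a 0-form f, d f = (∂f/∂x) dx + (∂f/∂y) dy + (∂f/∂z) dz. The components of the vector representation are exactly the entries of grad f in Cartesian coordinates:
  ∂f/∂x = y*z
  ∂f/∂y = x*z - 6*y
  ∂f/∂z = x*y.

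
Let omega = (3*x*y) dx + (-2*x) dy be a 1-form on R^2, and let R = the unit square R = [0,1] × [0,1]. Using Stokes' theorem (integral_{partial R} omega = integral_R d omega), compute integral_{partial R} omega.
integral_(partial R) omega = -7/2

Stokes: integral_partial_R omega = integral_R d omega with d omega = (∂Q/∂x - ∂P/∂y) dx ∧ dy.
  ∂Q/∂x = -2
  ∂P/∂y = 3*x
  integrand = ∂Q/∂x - ∂P/∂y = -3*x - 2.
Integrating over R: integral_0^1 integral_0^1 (-3*x - 2) dx dy = -7/2.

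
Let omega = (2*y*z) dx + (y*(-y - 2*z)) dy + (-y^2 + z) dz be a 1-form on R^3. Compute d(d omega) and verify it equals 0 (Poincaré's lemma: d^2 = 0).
d(d omega) = 0

Step 1: d omega = sum_{i<j} (∂f_j/∂x_i - ∂f_i/∂x_j) dx_i ∧ dx_j:
  coeff of dx ∧ dy: -2*z
  coeff of dx ∧ dz: -2*y
  coeff of dy ∧ dz: 0
Step 2: Apply d again to each 2-form coefficient. The only possible 3-form in R^3 is dx ∧ dy ∧ dz, with coefficient
  ∂(coeff of dy∧dz)/∂x - ∂(coeff of dx∧dz)/∂y + ∂(coeff of dx∧dy)/∂z
  = ∂/∂x (0) - ∂/∂y (-2*y) + ∂/∂z (-2*z).
Each of these terms simplifies to sums of mixed partials that cancel in pairs. The result is 0 (by equality of mixed partials for smooth functions — Schwarz / Clairaut).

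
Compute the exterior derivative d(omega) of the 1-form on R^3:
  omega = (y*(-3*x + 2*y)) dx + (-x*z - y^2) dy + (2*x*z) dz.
d(omega) = (3*x - 4*y - z) dx ∧ dy + (2*z) dx ∧ dz + (x) dy ∧ dz

For a 1-form omega = sum_i f_i dx_i, the exterior derivative is
  d(omega) = sum_{i < j} (∂f_j/∂x_i - ∂f_i/∂x_j) dx_i ∧ dx_j.
  coefficient of dx ∧ dy: ∂f_2/∂x - ∂f_1/∂y = ∂(-x*z - y^2)/∂x - ∂(y*(-3*x + 2*y))/∂y = 3*x - 4*y - z
  coefficient of dx ∧ dz: ∂f_3/∂x - ∂f_1/∂z = ∂(2*x*z)/∂x - ∂(y*(-3*x + 2*y))/∂z = 2*z
  coefficient of dy ∧ dz: ∂f_3/∂y - ∂f_2/∂z = ∂(2*x*z)/∂y - ∂(-x*z - y^2)/∂z = x
Assembling: d(omega) = (3*x - 4*y - z) dx ∧ dy + (2*z) dx ∧ dz + (x) dy ∧ dz.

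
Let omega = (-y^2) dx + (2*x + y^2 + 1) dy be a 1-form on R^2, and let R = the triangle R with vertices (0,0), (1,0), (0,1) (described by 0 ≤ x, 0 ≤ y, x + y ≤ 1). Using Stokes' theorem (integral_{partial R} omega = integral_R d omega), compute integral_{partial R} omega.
integral_(partial R) omega = 4/3

Stokes: integral_partial_R omega = integral_R d omega with d omega = (∂Q/∂x - ∂P/∂y) dx ∧ dy.
  ∂Q/∂x = 2
  ∂P/∂y = -2*y
  integrand = ∂Q/∂x - ∂P/∂y = 2*y + 2.
Integrating over R: integral_0^1 integral_0^{1-x} (2*y + 2) dy dx = 4/3.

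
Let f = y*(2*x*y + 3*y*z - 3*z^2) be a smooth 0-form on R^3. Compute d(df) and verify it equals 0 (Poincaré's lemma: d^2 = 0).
d(df) = 0

Step 1: df = sum_i (∂f/∂x_i) dx_i = (2*y^2) dx + (4*x*y + 6*y*z - 3*z^2) dy + (3*y*(y - 2*z)) dz.
Step 2: Apply d again. Using the 1-form formula, the coefficient of dx ∧ dy in d(df) is ∂^2 f/∂x ∂y - ∂^2 f/∂y ∂x = (4*y) - (4*y) = 0 (equality of mixed partials for smooth f).
Similarly for dx ∧ dz and dy ∧ dz — all coefficients vanish. So d(df) = 0.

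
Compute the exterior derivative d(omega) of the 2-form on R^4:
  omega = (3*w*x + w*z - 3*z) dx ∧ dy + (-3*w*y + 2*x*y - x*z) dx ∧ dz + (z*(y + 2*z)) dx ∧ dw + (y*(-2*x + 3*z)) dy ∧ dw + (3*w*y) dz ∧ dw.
d(omega) = (4*w - 2*x - 3) dx ∧ dy ∧ dz + (3*x - 2*y) dx ∧ dy ∧ dw + (-4*y - 4*z) dx ∧ dz ∧ dw + (3*w - 3*y) dy ∧ dz ∧ dw

For a 2-form omega = sum_{i<j} g_{ij} dx_i ∧ dx_j, the exterior derivative is
  d(omega) = sum_{i<j} d(g_{ij}) ∧ dx_i ∧ dx_j = sum_{i<j, k} (∂g_{ij}/∂x_k) dx_k ∧ dx_i ∧ dx_j.
Expand each term, using dx_k ∧ dx_i ∧ dx_j = sgn(permutation) dx_{(a)} ∧ dx_{(b)} ∧ dx_{(c)} with (a < b < c) sorted:
  d(3*w*x + w*z - 3*z) includes (∂/∂z)(3*w*x + w*z - 3*z) dz = (w - 3) dz, which multiplied by dx ∧ dy gives (w - 3) dx ∧ dy ∧ dz
  d(3*w*x + w*z - 3*z) includes (∂/∂w)(3*w*x + w*z - 3*z) dw = (3*x + z) dw, which multiplied by dx ∧ dy gives (3*x + z) dx ∧ dy ∧ dw
  d(-3*w*y + 2*x*y - x*z) includes (∂/∂y)(-3*w*y + 2*x*y - x*z) dy = (-3*w + 2*x) dy, which multiplied by dx ∧ dz gives (3*w - 2*x) dx ∧ dy ∧ dz
  d(-3*w*y + 2*x*y - x*z) includes (∂/∂w)(-3*w*y + 2*x*y - x*z) dw = (-3*y) dw, which multiplied by dx ∧ dz gives (-3*y) dx ∧ dz ∧ dw
  d(z*(y + 2*z)) includes (∂/∂y)(z*(y + 2*z)) dy = (z) dy, which multiplied by dx ∧ dw gives (-z) dx ∧ dy ∧ dw
  d(z*(y + 2*z)) includes (∂/∂z)(z*(y + 2*z)) dz = (y + 4*z) dz, which multiplied by dx ∧ dw gives (-y - 4*z) dx ∧ dz ∧ dw
  d(y*(-2*x + 3*z)) includes (∂/∂x)(y*(-2*x + 3*z)) dx = (-2*y) dx, which multiplied by dy ∧ dw gives (-2*y) dx ∧ dy ∧ dw
  d(y*(-2*x + 3*z)) includes (∂/∂z)(y*(-2*x + 3*z)) dz = (3*y) dz, which multiplied by dy ∧ dw gives (-3*y) dy ∧ dz ∧ dw
  d(3*w*y) includes (∂/∂y)(3*w*y) dy = (3*w) dy, which multiplied by dz ∧ dw gives (3*w) dy ∧ dz ∧ dw
Collecting like 3-forms: d(omega) = (4*w - 2*x - 3) dx ∧ dy ∧ dz + (3*x - 2*y) dx ∧ dy ∧ dw + (-4*y - 4*z) dx ∧ dz ∧ dw + (3*w - 3*y) dy ∧ dz ∧ dw.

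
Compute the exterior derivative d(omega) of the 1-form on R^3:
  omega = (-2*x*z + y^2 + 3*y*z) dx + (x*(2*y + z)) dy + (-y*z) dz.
d(omega) = (-2*z) dx ∧ dy + (2*x - 3*y) dx ∧ dz + (-x - z) dy ∧ dz

For a 1-form omega = sum_i f_i dx_i, the exterior derivative is
  d(omega) = sum_{i < j} (∂f_j/∂x_i - ∂f_i/∂x_j) dx_i ∧ dx_j.
  coefficient of dx ∧ dy: ∂f_2/∂x - ∂f_1/∂y = ∂(x*(2*y + z))/∂x - ∂(-2*x*z + y^2 + 3*y*z)/∂y = -2*z
  coefficient of dx ∧ dz: ∂f_3/∂x - ∂f_1/∂z = ∂(-y*z)/∂x - ∂(-2*x*z + y^2 + 3*y*z)/∂z = 2*x - 3*y
  coefficient of dy ∧ dz: ∂f_3/∂y - ∂f_2/∂z = ∂(-y*z)/∂y - ∂(x*(2*y + z))/∂z = -x - z
Assembling: d(omega) = (-2*z) dx ∧ dy + (2*x - 3*y) dx ∧ dz + (-x - z) dy ∧ dz.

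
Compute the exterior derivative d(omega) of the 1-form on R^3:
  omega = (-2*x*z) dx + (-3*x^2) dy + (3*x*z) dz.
d(omega) = (-6*x) dx ∧ dy + (2*x + 3*z) dx ∧ dz

For a 1-form omega = sum_i f_i dx_i, the exterior derivative is
  d(omega) = sum_{i < j} (∂f_j/∂x_i - ∂f_i/∂x_j) dx_i ∧ dx_j.
  coefficient of dx ∧ dy: ∂f_2/∂x - ∂f_1/∂y = ∂(-3*x^2)/∂x - ∂(-2*x*z)/∂y = -6*x
  coefficient of dx ∧ dz: ∂f_3/∂x - ∂f_1/∂z = ∂(3*x*z)/∂x - ∂(-2*x*z)/∂z = 2*x + 3*z
Assembling: d(omega) = (-6*x) dx ∧ dy + (2*x + 3*z) dx ∧ dz.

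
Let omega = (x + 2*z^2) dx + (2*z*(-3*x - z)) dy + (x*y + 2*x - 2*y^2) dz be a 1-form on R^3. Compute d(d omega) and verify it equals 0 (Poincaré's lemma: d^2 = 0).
d(d omega) = 0

Step 1: d omega = sum_{i<j} (∂f_j/∂x_i - ∂f_i/∂x_j) dx_i ∧ dx_j:
  coeff of dx ∧ dy: -6*z
  coeff of dx ∧ dz: y - 4*z + 2
  coeff of dy ∧ dz: 7*x - 4*y + 4*z
Step 2: Apply d again to each 2-form coefficient. The only possible 3-form in R^3 is dx ∧ dy ∧ dz, with coefficient
  ∂(coeff of dy∧dz)/∂x - ∂(coeff of dx∧dz)/∂y + ∂(coeff of dx∧dy)/∂z
  = ∂/∂x (7*x - 4*y + 4*z) - ∂/∂y (y - 4*z + 2) + ∂/∂z (-6*z).
Each of these terms simplifies to sums of mixed partials that cancel in pairs. The result is 0 (by equality of mixed partials for smooth functions — Schwarz / Clairaut).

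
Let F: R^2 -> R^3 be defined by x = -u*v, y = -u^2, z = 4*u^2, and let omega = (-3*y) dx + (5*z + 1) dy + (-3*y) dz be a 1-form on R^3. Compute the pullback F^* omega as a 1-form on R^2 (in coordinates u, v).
F^* omega = (u*(-16*u^2 - 3*u*v - 2)) du + (-3*u^3) dv

Using F^*(f dg) = (f ∘ F) d(g ∘ F), substitute each coordinate x_i by F_i(u, v) in f_i, and replace dx_i by d F_i = (∂F_i/∂u) du + (∂F_i/∂v) dv.
  For the x component: f_1(F) = 3*u^2; d F_1 = (-v) du + (-u) dv
  For the y component: f_2(F) = 20*u^2 + 1; d F_2 = (-2*u) du + (0) dv
  For the z component: f_3(F) = 3*u^2; d F_3 = (8*u) du + (0) dv
Combining and collecting du, dv coefficients:
  coeff of du: u*(-16*u^2 - 3*u*v - 2)
  coeff of dv: -3*u^3
F^* omega = (u*(-16*u^2 - 3*u*v - 2)) du + (-3*u^3) dv.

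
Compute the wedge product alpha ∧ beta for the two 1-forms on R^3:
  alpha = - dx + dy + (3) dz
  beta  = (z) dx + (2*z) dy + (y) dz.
alpha ∧ beta = (-3*z) dx ∧ dy + (-y - 3*z) dx ∧ dz + (y - 6*z) dy ∧ dz

Distribute the wedge, using dx_i ∧ dx_j = -dx_j ∧ dx_i and dx_i ∧ dx_i = 0. For each pair (i, j) with i < j, the coefficient of dx_i ∧ dx_j in alpha ∧ beta is (alpha_i * beta_j - alpha_j * beta_i). Collecting: alpha ∧ beta = (-3*z) dx ∧ dy + (-y - 3*z) dx ∧ dz + (y - 6*z) dy ∧ dz.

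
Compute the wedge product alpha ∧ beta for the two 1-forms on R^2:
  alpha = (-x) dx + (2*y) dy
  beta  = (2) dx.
alpha ∧ beta = (-4*y) dx ∧ dy

Distribute the wedge, using dx_i ∧ dx_j = -dx_j ∧ dx_i and dx_i ∧ dx_i = 0. For each pair (i, j) with i < j, the coefficient of dx_i ∧ dx_j in alpha ∧ beta is (alpha_i * beta_j - alpha_j * beta_i). Collecting: alpha ∧ beta = (-4*y) dx ∧ dy.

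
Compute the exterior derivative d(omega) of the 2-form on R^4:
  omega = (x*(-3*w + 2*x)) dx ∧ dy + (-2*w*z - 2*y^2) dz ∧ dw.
d(omega) = (-3*x) dx ∧ dy ∧ dw + (-4*y) dy ∧ dz ∧ dw

For a 2-form omega = sum_{i<j} g_{ij} dx_i ∧ dx_j, the exterior derivative is
  d(omega) = sum_{i<j} d(g_{ij}) ∧ dx_i ∧ dx_j = sum_{i<j, k} (∂g_{ij}/∂x_k) dx_k ∧ dx_i ∧ dx_j.
Expand each term, using dx_k ∧ dx_i ∧ dx_j = sgn(permutation) dx_{(a)} ∧ dx_{(b)} ∧ dx_{(c)} with (a < b < c) sorted:
  d(x*(-3*w + 2*x)) includes (∂/∂w)(x*(-3*w + 2*x)) dw = (-3*x) dw, which multiplied by dx ∧ dy gives (-3*x) dx ∧ dy ∧ dw
  d(-2*w*z - 2*y^2) includes (∂/∂y)(-2*w*z - 2*y^2) dy = (-4*y) dy, which multiplied by dz ∧ dw gives (-4*y) dy ∧ dz ∧ dw
Collecting like 3-forms: d(omega) = (-3*x) dx ∧ dy ∧ dw + (-4*y) dy ∧ dz ∧ dw.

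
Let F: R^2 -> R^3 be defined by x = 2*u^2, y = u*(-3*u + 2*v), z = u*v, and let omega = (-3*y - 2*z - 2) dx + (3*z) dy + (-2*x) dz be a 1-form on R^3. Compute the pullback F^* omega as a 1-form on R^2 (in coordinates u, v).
F^* omega = (2*u*(18*u^2 - 27*u*v + 3*v^2 - 4)) du + (u^2*(-4*u + 6*v)) dv

Using F^*(f dg) = (f ∘ F) d(g ∘ F), substitute each coordinate x_i by F_i(u, v) in f_i, and replace dx_i by d F_i = (∂F_i/∂u) du + (∂F_i/∂v) dv.
  For the x component: f_1(F) = 9*u^2 - 8*u*v - 2; d F_1 = (4*u) du + (0) dv
  For the y component: f_2(F) = 3*u*v; d F_2 = (-6*u + 2*v) du + (2*u) dv
  For the z component: f_3(F) = -4*u^2; d F_3 = (v) du + (u) dv
Combining and collecting du, dv coefficients:
  coeff of du: 2*u*(18*u^2 - 27*u*v + 3*v^2 - 4)
  coeff of dv: u^2*(-4*u + 6*v)
F^* omega = (2*u*(18*u^2 - 27*u*v + 3*v^2 - 4)) du + (u^2*(-4*u + 6*v)) dv.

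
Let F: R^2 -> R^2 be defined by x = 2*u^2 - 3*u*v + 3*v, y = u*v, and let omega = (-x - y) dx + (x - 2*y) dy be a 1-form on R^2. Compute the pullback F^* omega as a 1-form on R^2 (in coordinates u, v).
F^* omega = (-8*u^3 + 16*u^2*v - 11*u*v^2 - 12*u*v + 12*v^2) du + (8*u^3 - 11*u^2*v - 6*u^2 + 18*u*v - 9*v) dv

Using F^*(f dg) = (f ∘ F) d(g ∘ F), substitute each coordinate x_i by F_i(u, v) in f_i, and replace dx_i by d F_i = (∂F_i/∂u) du + (∂F_i/∂v) dv.
  For the x component: f_1(F) = -2*u^2 + 2*u*v - 3*v; d F_1 = (4*u - 3*v) du + (3 - 3*u) dv
  For the y component: f_2(F) = 2*u^2 - 5*u*v + 3*v; d F_2 = (v) du + (u) dv
Combining and collecting du, dv coefficients:
  coeff of du: -8*u^3 + 16*u^2*v - 11*u*v^2 - 12*u*v + 12*v^2
  coeff of dv: 8*u^3 - 11*u^2*v - 6*u^2 + 18*u*v - 9*v
F^* omega = (-8*u^3 + 16*u^2*v - 11*u*v^2 - 12*u*v + 12*v^2) du + (8*u^3 - 11*u^2*v - 6*u^2 + 18*u*v - 9*v) dv.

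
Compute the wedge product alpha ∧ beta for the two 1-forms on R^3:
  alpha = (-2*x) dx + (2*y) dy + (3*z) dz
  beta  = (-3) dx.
alpha ∧ beta = (6*y) dx ∧ dy + (9*z) dx ∧ dz

Distribute the wedge, using dx_i ∧ dx_j = -dx_j ∧ dx_i and dx_i ∧ dx_i = 0. For each pair (i, j) with i < j, the coefficient of dx_i ∧ dx_j in alpha ∧ beta is (alpha_i * beta_j - alpha_j * beta_i). Collecting: alpha ∧ beta = (6*y) dx ∧ dy + (9*z) dx ∧ dz.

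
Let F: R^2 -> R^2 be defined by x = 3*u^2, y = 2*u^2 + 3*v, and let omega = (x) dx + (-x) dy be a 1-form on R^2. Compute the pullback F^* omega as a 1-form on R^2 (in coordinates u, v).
F^* omega = (6*u^3) du + (-9*u^2) dv

Using F^*(f dg) = (f ∘ F) d(g ∘ F), substitute each coordinate x_i by F_i(u, v) in f_i, and replace dx_i by d F_i = (∂F_i/∂u) du + (∂F_i/∂v) dv.
  For the x component: f_1(F) = 3*u^2; d F_1 = (6*u) du + (0) dv
  For the y component: f_2(F) = -3*u^2; d F_2 = (4*u) du + (3) dv
Combining and collecting du, dv coefficients:
  coeff of du: 6*u^3
  coeff of dv: -9*u^2
F^* omega = (6*u^3) du + (-9*u^2) dv.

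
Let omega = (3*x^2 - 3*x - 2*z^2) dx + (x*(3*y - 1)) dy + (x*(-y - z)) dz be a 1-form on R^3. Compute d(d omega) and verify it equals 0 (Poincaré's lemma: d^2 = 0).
d(d omega) = 0

Step 1: d omega = sum_{i<j} (∂f_j/∂x_i - ∂f_i/∂x_j) dx_i ∧ dx_j:
  coeff of dx ∧ dy: 3*y - 1
  coeff of dx ∧ dz: -y + 3*z
  coeff of dy ∧ dz: -x
Step 2: Apply d again to each 2-form coefficient. The only possible 3-form in R^3 is dx ∧ dy ∧ dz, with coefficient
  ∂(coeff of dy∧dz)/∂x - ∂(coeff of dx∧dz)/∂y + ∂(coeff of dx∧dy)/∂z
  = ∂/∂x (-x) - ∂/∂y (-y + 3*z) + ∂/∂z (3*y - 1).
Each of these terms simplifies to sums of mixed partials that cancel in pairs. The result is 0 (by equality of mixed partials for smooth functions — Schwarz / Clairaut).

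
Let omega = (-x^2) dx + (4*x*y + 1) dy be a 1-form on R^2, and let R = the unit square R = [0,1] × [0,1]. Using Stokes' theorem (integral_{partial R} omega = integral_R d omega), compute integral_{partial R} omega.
integral_(partial R) omega = 2

Stokes: integral_partial_R omega = integral_R d omega with d omega = (∂Q/∂x - ∂P/∂y) dx ∧ dy.
  ∂Q/∂x = 4*y
  ∂P/∂y = 0
  integrand = ∂Q/∂x - ∂P/∂y = 4*y.
Integrating over R: integral_0^1 integral_0^1 (4*y) dx dy = 2.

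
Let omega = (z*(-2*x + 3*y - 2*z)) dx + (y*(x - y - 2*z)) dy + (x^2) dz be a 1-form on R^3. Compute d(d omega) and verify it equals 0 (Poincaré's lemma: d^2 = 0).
d(d omega) = 0

Step 1: d omega = sum_{i<j} (∂f_j/∂x_i - ∂f_i/∂x_j) dx_i ∧ dx_j:
  coeff of dx ∧ dy: y - 3*z
  coeff of dx ∧ dz: 4*x - 3*y + 4*z
  coeff of dy ∧ dz: 2*y
Step 2: Apply d again to each 2-form coefficient. The only possible 3-form in R^3 is dx ∧ dy ∧ dz, with coefficient
  ∂(coeff of dy∧dz)/∂x - ∂(coeff of dx∧dz)/∂y + ∂(coeff of dx∧dy)/∂z
  = ∂/∂x (2*y) - ∂/∂y (4*x - 3*y + 4*z) + ∂/∂z (y - 3*z).
Each of these terms simplifies to sums of mixed partials that cancel in pairs. The result is 0 (by equality of mixed partials for smooth functions — Schwarz / Clairaut).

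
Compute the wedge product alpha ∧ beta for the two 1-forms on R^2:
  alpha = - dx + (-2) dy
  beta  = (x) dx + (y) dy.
alpha ∧ beta = (2*x - y) dx ∧ dy

Distribute the wedge, using dx_i ∧ dx_j = -dx_j ∧ dx_i and dx_i ∧ dx_i = 0. For each pair (i, j) with i < j, the coefficient of dx_i ∧ dx_j in alpha ∧ beta is (alpha_i * beta_j - alpha_j * beta_i). Collecting: alpha ∧ beta = (2*x - y) dx ∧ dy.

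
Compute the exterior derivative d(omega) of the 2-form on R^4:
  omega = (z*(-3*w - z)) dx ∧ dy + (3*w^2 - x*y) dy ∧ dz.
d(omega) = (-3*w - y - 2*z) dx ∧ dy ∧ dz + (-3*z) dx ∧ dy ∧ dw + (6*w) dy ∧ dz ∧ dw

For a 2-form omega = sum_{i<j} g_{ij} dx_i ∧ dx_j, the exterior derivative is
  d(omega) = sum_{i<j} d(g_{ij}) ∧ dx_i ∧ dx_j = sum_{i<j, k} (∂g_{ij}/∂x_k) dx_k ∧ dx_i ∧ dx_j.
Expand each term, using dx_k ∧ dx_i ∧ dx_j = sgn(permutation) dx_{(a)} ∧ dx_{(b)} ∧ dx_{(c)} with (a < b < c) sorted:
  d(z*(-3*w - z)) includes (∂/∂z)(z*(-3*w - z)) dz = (-3*w - 2*z) dz, which multiplied by dx ∧ dy gives (-3*w - 2*z) dx ∧ dy ∧ dz
  d(z*(-3*w - z)) includes (∂/∂w)(z*(-3*w - z)) dw = (-3*z) dw, which multiplied by dx ∧ dy gives (-3*z) dx ∧ dy ∧ dw
  d(3*w^2 - x*y) includes (∂/∂x)(3*w^2 - x*y) dx = (-y) dx, which multiplied by dy ∧ dz gives (-y) dx ∧ dy ∧ dz
  d(3*w^2 - x*y) includes (∂/∂w)(3*w^2 - x*y) dw = (6*w) dw, which multiplied by dy ∧ dz gives (6*w) dy ∧ dz ∧ dw
Collecting like 3-forms: d(omega) = (-3*w - y - 2*z) dx ∧ dy ∧ dz + (-3*z) dx ∧ dy ∧ dw + (6*w) dy ∧ dz ∧ dw.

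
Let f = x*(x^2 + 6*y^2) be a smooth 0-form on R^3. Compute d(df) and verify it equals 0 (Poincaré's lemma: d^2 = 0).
d(df) = 0

Step 1: df = sum_i (∂f/∂x_i) dx_i = (3*x^2 + 6*y^2) dx + (12*x*y) dy + (0) dz.
Step 2: Apply d again. Using the 1-form formula, the coefficient of dx ∧ dy in d(df) is ∂^2 f/∂x ∂y - ∂^2 f/∂y ∂x = (12*y) - (12*y) = 0 (equality of mixed partials for smooth f).
Similarly for dx ∧ dz and dy ∧ dz — all coefficients vanish. So d(df) = 0.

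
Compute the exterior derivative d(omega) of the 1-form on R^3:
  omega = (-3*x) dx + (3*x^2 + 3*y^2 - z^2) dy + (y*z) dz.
d(omega) = (6*x) dx ∧ dy + (3*z) dy ∧ dz

For a 1-form omega = sum_i f_i dx_i, the exterior derivative is
  d(omega) = sum_{i < j} (∂f_j/∂x_i - ∂f_i/∂x_j) dx_i ∧ dx_j.
  coefficient of dx ∧ dy: ∂f_2/∂x - ∂f_1/∂y = ∂(3*x^2 + 3*y^2 - z^2)/∂x - ∂(-3*x)/∂y = 6*x
  coefficient of dy ∧ dz: ∂f_3/∂y - ∂f_2/∂z = ∂(y*z)/∂y - ∂(3*x^2 + 3*y^2 - z^2)/∂z = 3*z
Assembling: d(omega) = (6*x) dx ∧ dy + (3*z) dy ∧ dz.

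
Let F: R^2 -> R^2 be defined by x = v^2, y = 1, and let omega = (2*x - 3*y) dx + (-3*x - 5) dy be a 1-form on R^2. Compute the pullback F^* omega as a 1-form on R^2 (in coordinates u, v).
F^* omega = (4*v^3 - 6*v) dv

Using F^*(f dg) = (f ∘ F) d(g ∘ F), substitute each coordinate x_i by F_i(u, v) in f_i, and replace dx_i by d F_i = (∂F_i/∂u) du + (∂F_i/∂v) dv.
  For the x component: f_1(F) = 2*v^2 - 3; d F_1 = (0) du + (2*v) dv
  For the y component: f_2(F) = -3*v^2 - 5; d F_2 = (0) du + (0) dv
Combining and collecting du, dv coefficients:
  coeff of du: 0
  coeff of dv: 4*v^3 - 6*v
F^* omega = (4*v^3 - 6*v) dv.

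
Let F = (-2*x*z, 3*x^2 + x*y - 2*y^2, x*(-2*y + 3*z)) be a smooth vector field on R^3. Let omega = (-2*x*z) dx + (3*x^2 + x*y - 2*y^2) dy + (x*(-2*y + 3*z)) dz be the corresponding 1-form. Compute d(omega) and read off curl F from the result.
d(omega) = (-2*x) dy ∧ dz + (-2*x + 2*y - 3*z) dz ∧ dx + (6*x + y) dx ∧ dy; curl F = (-2*x, -2*x + 2*y - 3*z, 6*x + y)

d omega = sum_{i<j} (∂f_j/∂x_i - ∂f_i/∂x_j) dx_i ∧ dx_j. Under the identification (dy ∧ dz, dz ∧ dx, dx ∧ dy) ↔ (e_x, e_y, e_z), the coefficients are exactly the components of curl F. Compute:
  ∂R/∂y - ∂Q/∂z = (-2*x) - (0) = -2*x
  ∂P/∂z - ∂R/∂x = (-2*x) - (-2*y + 3*z) = -2*x + 2*y - 3*z
  ∂Q/∂x - ∂P/∂y = (6*x + y) - (0) = 6*x + y.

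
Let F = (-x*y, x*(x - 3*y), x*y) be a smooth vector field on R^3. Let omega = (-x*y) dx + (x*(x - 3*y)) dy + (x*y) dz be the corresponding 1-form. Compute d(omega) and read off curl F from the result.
d(omega) = (x) dy ∧ dz + (-y) dz ∧ dx + (3*x - 3*y) dx ∧ dy; curl F = (x, -y, 3*x - 3*y)

d omega = sum_{i<j} (∂f_j/∂x_i - ∂f_i/∂x_j) dx_i ∧ dx_j. Under the identification (dy ∧ dz, dz ∧ dx, dx ∧ dy) ↔ (e_x, e_y, e_z), the coefficients are exactly the components of curl F. Compute:
  ∂R/∂y - ∂Q/∂z = (x) - (0) = x
  ∂P/∂z - ∂R/∂x = (0) - (y) = -y
  ∂Q/∂x - ∂P/∂y = (2*x - 3*y) - (-x) = 3*x - 3*y.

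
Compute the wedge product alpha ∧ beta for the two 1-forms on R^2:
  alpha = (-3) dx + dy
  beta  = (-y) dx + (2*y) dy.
alpha ∧ beta = (-5*y) dx ∧ dy

Distribute the wedge, using dx_i ∧ dx_j = -dx_j ∧ dx_i and dx_i ∧ dx_i = 0. For each pair (i, j) with i < j, the coefficient of dx_i ∧ dx_j in alpha ∧ beta is (alpha_i * beta_j - alpha_j * beta_i). Collecting: alpha ∧ beta = (-5*y) dx ∧ dy.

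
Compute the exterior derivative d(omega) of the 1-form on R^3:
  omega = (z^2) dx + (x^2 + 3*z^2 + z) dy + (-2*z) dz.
d(omega) = (2*x) dx ∧ dy + (-2*z) dx ∧ dz + (-6*z - 1) dy ∧ dz

For a 1-form omega = sum_i f_i dx_i, the exterior derivative is
  d(omega) = sum_{i < j} (∂f_j/∂x_i - ∂f_i/∂x_j) dx_i ∧ dx_j.
  coefficient of dx ∧ dy: ∂f_2/∂x - ∂f_1/∂y = ∂(x^2 + 3*z^2 + z)/∂x - ∂(z^2)/∂y = 2*x
  coefficient of dx ∧ dz: ∂f_3/∂x - ∂f_1/∂z = ∂(-2*z)/∂x - ∂(z^2)/∂z = -2*z
  coefficient of dy ∧ dz: ∂f_3/∂y - ∂f_2/∂z = ∂(-2*z)/∂y - ∂(x^2 + 3*z^2 + z)/∂z = -6*z - 1
Assembling: d(omega) = (2*x) dx ∧ dy + (-2*z) dx ∧ dz + (-6*z - 1) dy ∧ dz.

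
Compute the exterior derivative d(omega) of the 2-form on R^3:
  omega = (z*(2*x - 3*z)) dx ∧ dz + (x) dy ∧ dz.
d(omega) = (1) dx ∧ dy ∧ dz

For a 2-form omega = sum_{i<j} g_{ij} dx_i ∧ dx_j, the exterior derivative is
  d(omega) = sum_{i<j} d(g_{ij}) ∧ dx_i ∧ dx_j = sum_{i<j, k} (∂g_{ij}/∂x_k) dx_k ∧ dx_i ∧ dx_j.
Expand each term, using dx_k ∧ dx_i ∧ dx_j = sgn(permutation) dx_{(a)} ∧ dx_{(b)} ∧ dx_{(c)} with (a < b < c) sorted:
  d(x) includes (∂/∂x)(x) dx = (1) dx, which multiplied by dy ∧ dz gives (1) dx ∧ dy ∧ dz
Collecting like 3-forms: d(omega) = (1) dx ∧ dy ∧ dz.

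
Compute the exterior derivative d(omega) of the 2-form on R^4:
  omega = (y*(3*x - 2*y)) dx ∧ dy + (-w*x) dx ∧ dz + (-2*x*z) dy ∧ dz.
d(omega) = (-x) dx ∧ dz ∧ dw + (-2*z) dx ∧ dy ∧ dz

For a 2-form omega = sum_{i<j} g_{ij} dx_i ∧ dx_j, the exterior derivative is
  d(omega) = sum_{i<j} d(g_{ij}) ∧ dx_i ∧ dx_j = sum_{i<j, k} (∂g_{ij}/∂x_k) dx_k ∧ dx_i ∧ dx_j.
Expand each term, using dx_k ∧ dx_i ∧ dx_j = sgn(permutation) dx_{(a)} ∧ dx_{(b)} ∧ dx_{(c)} with (a < b < c) sorted:
  d(-w*x) includes (∂/∂w)(-w*x) dw = (-x) dw, which multiplied by dx ∧ dz gives (-x) dx ∧ dz ∧ dw
  d(-2*x*z) includes (∂/∂x)(-2*x*z) dx = (-2*z) dx, which multiplied by dy ∧ dz gives (-2*z) dx ∧ dy ∧ dz
Collecting like 3-forms: d(omega) = (-x) dx ∧ dz ∧ dw + (-2*z) dx ∧ dy ∧ dz.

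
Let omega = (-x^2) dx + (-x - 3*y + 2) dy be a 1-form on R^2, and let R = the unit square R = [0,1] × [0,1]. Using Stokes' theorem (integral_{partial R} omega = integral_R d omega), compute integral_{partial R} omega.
integral_(partial R) omega = -1

Stokes: integral_partial_R omega = integral_R d omega with d omega = (∂Q/∂x - ∂P/∂y) dx ∧ dy.
  ∂Q/∂x = -1
  ∂P/∂y = 0
  integrand = ∂Q/∂x - ∂P/∂y = -1.
Integrating over R: integral_0^1 integral_0^1 (-1) dx dy = -1.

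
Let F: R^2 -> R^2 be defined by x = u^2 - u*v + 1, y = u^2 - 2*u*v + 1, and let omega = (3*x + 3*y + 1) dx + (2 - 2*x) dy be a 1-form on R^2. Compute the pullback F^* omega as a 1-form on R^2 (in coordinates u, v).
F^* omega = (8*u^3 - 16*u^2*v + 5*u*v^2 + 14*u - 7*v) du + (u*(-2*u^2 + 5*u*v - 7)) dv

Using F^*(f dg) = (f ∘ F) d(g ∘ F), substitute each coordinate x_i by F_i(u, v) in f_i, and replace dx_i by d F_i = (∂F_i/∂u) du + (∂F_i/∂v) dv.
  For the x component: f_1(F) = 6*u^2 - 9*u*v + 7; d F_1 = (2*u - v) du + (-u) dv
  For the y component: f_2(F) = 2*u*(-u + v); d F_2 = (2*u - 2*v) du + (-2*u) dv
Combining and collecting du, dv coefficients:
  coeff of du: 8*u^3 - 16*u^2*v + 5*u*v^2 + 14*u - 7*v
  coeff of dv: u*(-2*u^2 + 5*u*v - 7)
F^* omega = (8*u^3 - 16*u^2*v + 5*u*v^2 + 14*u - 7*v) du + (u*(-2*u^2 + 5*u*v - 7)) dv.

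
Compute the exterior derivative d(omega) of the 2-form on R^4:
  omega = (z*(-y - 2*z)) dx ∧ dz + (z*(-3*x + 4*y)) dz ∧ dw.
d(omega) = (z) dx ∧ dy ∧ dz + (-3*z) dx ∧ dz ∧ dw + (4*z) dy ∧ dz ∧ dw

For a 2-form omega = sum_{i<j} g_{ij} dx_i ∧ dx_j, the exterior derivative is
  d(omega) = sum_{i<j} d(g_{ij}) ∧ dx_i ∧ dx_j = sum_{i<j, k} (∂g_{ij}/∂x_k) dx_k ∧ dx_i ∧ dx_j.
Expand each term, using dx_k ∧ dx_i ∧ dx_j = sgn(permutation) dx_{(a)} ∧ dx_{(b)} ∧ dx_{(c)} with (a < b < c) sorted:
  d(z*(-y - 2*z)) includes (∂/∂y)(z*(-y - 2*z)) dy = (-z) dy, which multiplied by dx ∧ dz gives (z) dx ∧ dy ∧ dz
  d(z*(-3*x + 4*y)) includes (∂/∂x)(z*(-3*x + 4*y)) dx = (-3*z) dx, which multiplied by dz ∧ dw gives (-3*z) dx ∧ dz ∧ dw
  d(z*(-3*x + 4*y)) includes (∂/∂y)(z*(-3*x + 4*y)) dy = (4*z) dy, which multiplied by dz ∧ dw gives (4*z) dy ∧ dz ∧ dw
Collecting like 3-forms: d(omega) = (z) dx ∧ dy ∧ dz + (-3*z) dx ∧ dz ∧ dw + (4*z) dy ∧ dz ∧ dw.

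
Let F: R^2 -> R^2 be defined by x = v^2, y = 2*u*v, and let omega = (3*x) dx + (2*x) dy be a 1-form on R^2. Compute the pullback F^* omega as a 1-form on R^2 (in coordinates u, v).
F^* omega = (4*v^3) du + (v^2*(4*u + 6*v)) dv

Using F^*(f dg) = (f ∘ F) d(g ∘ F), substitute each coordinate x_i by F_i(u, v) in f_i, and replace dx_i by d F_i = (∂F_i/∂u) du + (∂F_i/∂v) dv.
  For the x component: f_1(F) = 3*v^2; d F_1 = (0) du + (2*v) dv
  For the y component: f_2(F) = 2*v^2; d F_2 = (2*v) du + (2*u) dv
Combining and collecting du, dv coefficients:
  coeff of du: 4*v^3
  coeff of dv: v^2*(4*u + 6*v)
F^* omega = (4*v^3) du + (v^2*(4*u + 6*v)) dv.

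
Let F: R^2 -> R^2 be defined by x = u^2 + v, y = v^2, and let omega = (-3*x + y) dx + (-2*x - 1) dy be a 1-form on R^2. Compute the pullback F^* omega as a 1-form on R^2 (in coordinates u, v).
F^* omega = (2*u*(-3*u^2 + v^2 - 3*v)) du + (-4*u^2*v - 3*u^2 - 3*v^2 - 5*v) dv

Using F^*(f dg) = (f ∘ F) d(g ∘ F), substitute each coordinate x_i by F_i(u, v) in f_i, and replace dx_i by d F_i = (∂F_i/∂u) du + (∂F_i/∂v) dv.
  For the x component: f_1(F) = -3*u^2 + v^2 - 3*v; d F_1 = (2*u) du + (1) dv
  For the y component: f_2(F) = -2*u^2 - 2*v - 1; d F_2 = (0) du + (2*v) dv
Combining and collecting du, dv coefficients:
  coeff of du: 2*u*(-3*u^2 + v^2 - 3*v)
  coeff of dv: -4*u^2*v - 3*u^2 - 3*v^2 - 5*v
F^* omega = (2*u*(-3*u^2 + v^2 - 3*v)) du + (-4*u^2*v - 3*u^2 - 3*v^2 - 5*v) dv.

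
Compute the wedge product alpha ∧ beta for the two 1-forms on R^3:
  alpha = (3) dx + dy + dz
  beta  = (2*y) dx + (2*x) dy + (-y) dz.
alpha ∧ beta = (6*x - 2*y) dx ∧ dy + (-5*y) dx ∧ dz + (-2*x - y) dy ∧ dz

Distribute the wedge, using dx_i ∧ dx_j = -dx_j ∧ dx_i and dx_i ∧ dx_i = 0. For each pair (i, j) with i < j, the coefficient of dx_i ∧ dx_j in alpha ∧ beta is (alpha_i * beta_j - alpha_j * beta_i). Collecting: alpha ∧ beta = (6*x - 2*y) dx ∧ dy + (-5*y) dx ∧ dz + (-2*x - y) dy ∧ dz.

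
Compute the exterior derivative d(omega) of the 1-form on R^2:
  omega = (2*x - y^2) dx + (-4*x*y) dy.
d(omega) = (-2*y) dx ∧ dy

For a 1-form omega = sum_i f_i dx_i, the exterior derivative is
  d(omega) = sum_{i < j} (∂f_j/∂x_i - ∂f_i/∂x_j) dx_i ∧ dx_j.
  coefficient of dx ∧ dy: ∂f_2/∂x - ∂f_1/∂y = ∂(-4*x*y)/∂x - ∂(2*x - y^2)/∂y = -2*y
Assembling: d(omega) = (-2*y) dx ∧ dy.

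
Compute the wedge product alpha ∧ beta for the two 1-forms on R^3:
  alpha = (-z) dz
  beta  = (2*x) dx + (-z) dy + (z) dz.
alpha ∧ beta = (2*x*z) dx ∧ dz + (-z^2) dy ∧ dz

Distribute the wedge, using dx_i ∧ dx_j = -dx_j ∧ dx_i and dx_i ∧ dx_i = 0. For each pair (i, j) with i < j, the coefficient of dx_i ∧ dx_j in alpha ∧ beta is (alpha_i * beta_j - alpha_j * beta_i). Collecting: alpha ∧ beta = (2*x*z) dx ∧ dz + (-z^2) dy ∧ dz.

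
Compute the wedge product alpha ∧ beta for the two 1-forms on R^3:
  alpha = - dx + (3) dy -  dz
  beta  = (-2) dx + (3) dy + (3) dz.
alpha ∧ beta = (3) dx ∧ dy + (-5) dx ∧ dz + (12) dy ∧ dz

Distribute the wedge, using dx_i ∧ dx_j = -dx_j ∧ dx_i and dx_i ∧ dx_i = 0. For each pair (i, j) with i < j, the coefficient of dx_i ∧ dx_j in alpha ∧ beta is (alpha_i * beta_j - alpha_j * beta_i). Collecting: alpha ∧ beta = (3) dx ∧ dy + (-5) dx ∧ dz + (12) dy ∧ dz.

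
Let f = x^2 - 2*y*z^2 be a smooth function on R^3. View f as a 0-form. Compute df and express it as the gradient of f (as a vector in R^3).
df = (2*x) dx + (-2*z^2) dy + (-4*y*z) dz; grad f = (2*x, -2*z^2, -4*y*z)

For a 0-form f, d f = (∂f/∂x) dx + (∂f/∂y) dy + (∂f/∂z) dz. The components of the vector representation are exactly the entries of grad f in Cartesian coordinates:
  ∂f/∂x = 2*x
  ∂f/∂y = -2*z^2
  ∂f/∂z = -4*y*z.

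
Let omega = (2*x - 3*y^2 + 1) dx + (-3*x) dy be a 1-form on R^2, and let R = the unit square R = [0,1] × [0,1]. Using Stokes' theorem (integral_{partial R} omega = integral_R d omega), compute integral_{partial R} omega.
integral_(partial R) omega = 0

Stokes: integral_partial_R omega = integral_R d omega with d omega = (∂Q/∂x - ∂P/∂y) dx ∧ dy.
  ∂Q/∂x = -3
  ∂P/∂y = -6*y
  integrand = ∂Q/∂x - ∂P/∂y = 6*y - 3.
Integrating over R: integral_0^1 integral_0^1 (6*y - 3) dx dy = 0.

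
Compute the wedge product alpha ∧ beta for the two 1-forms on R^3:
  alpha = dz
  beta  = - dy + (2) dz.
alpha ∧ beta = (1) dy ∧ dz

Distribute the wedge, using dx_i ∧ dx_j = -dx_j ∧ dx_i and dx_i ∧ dx_i = 0. For each pair (i, j) with i < j, the coefficient of dx_i ∧ dx_j in alpha ∧ beta is (alpha_i * beta_j - alpha_j * beta_i). Collecting: alpha ∧ beta = (1) dy ∧ dz.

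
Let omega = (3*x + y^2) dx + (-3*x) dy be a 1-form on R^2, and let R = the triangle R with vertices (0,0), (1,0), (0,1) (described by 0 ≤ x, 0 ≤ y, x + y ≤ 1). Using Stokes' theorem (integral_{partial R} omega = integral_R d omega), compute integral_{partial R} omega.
integral_(partial R) omega = -11/6

Stokes: integral_partial_R omega = integral_R d omega with d omega = (∂Q/∂x - ∂P/∂y) dx ∧ dy.
  ∂Q/∂x = -3
  ∂P/∂y = 2*y
  integrand = ∂Q/∂x - ∂P/∂y = -2*y - 3.
Integrating over R: integral_0^1 integral_0^{1-x} (-2*y - 3) dy dx = -11/6.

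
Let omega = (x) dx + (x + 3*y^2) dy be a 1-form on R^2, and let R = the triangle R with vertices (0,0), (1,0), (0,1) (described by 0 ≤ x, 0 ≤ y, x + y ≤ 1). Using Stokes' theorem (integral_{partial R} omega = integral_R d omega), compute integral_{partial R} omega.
integral_(partial R) omega = 1/2

Stokes: integral_partial_R omega = integral_R d omega with d omega = (∂Q/∂x - ∂P/∂y) dx ∧ dy.
  ∂Q/∂x = 1
  ∂P/∂y = 0
  integrand = ∂Q/∂x - ∂P/∂y = 1.
Integrating over R: integral_0^1 integral_0^{1-x} (1) dy dx = 1/2.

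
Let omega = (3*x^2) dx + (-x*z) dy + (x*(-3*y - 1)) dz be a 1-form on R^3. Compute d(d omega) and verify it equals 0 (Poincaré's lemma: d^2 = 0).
d(d omega) = 0

Step 1: d omega = sum_{i<j} (∂f_j/∂x_i - ∂f_i/∂x_j) dx_i ∧ dx_j:
  coeff of dx ∧ dy: -z
  coeff of dx ∧ dz: -3*y - 1
  coeff of dy ∧ dz: -2*x
Step 2: Apply d again to each 2-form coefficient. The only possible 3-form in R^3 is dx ∧ dy ∧ dz, with coefficient
  ∂(coeff of dy∧dz)/∂x - ∂(coeff of dx∧dz)/∂y + ∂(coeff of dx∧dy)/∂z
  = ∂/∂x (-2*x) - ∂/∂y (-3*y - 1) + ∂/∂z (-z).
Each of these terms simplifies to sums of mixed partials that cancel in pairs. The result is 0 (by equality of mixed partials for smooth functions — Schwarz / Clairaut).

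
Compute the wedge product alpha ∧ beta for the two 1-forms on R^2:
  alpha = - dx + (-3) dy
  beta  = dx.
alpha ∧ beta = (3) dx ∧ dy

Distribute the wedge, using dx_i ∧ dx_j = -dx_j ∧ dx_i and dx_i ∧ dx_i = 0. For each pair (i, j) with i < j, the coefficient of dx_i ∧ dx_j in alpha ∧ beta is (alpha_i * beta_j - alpha_j * beta_i). Collecting: alpha ∧ beta = (3) dx ∧ dy.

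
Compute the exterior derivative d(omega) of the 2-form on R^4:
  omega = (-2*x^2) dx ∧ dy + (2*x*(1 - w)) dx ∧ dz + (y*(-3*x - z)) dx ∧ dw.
d(omega) = (-2*x + y) dx ∧ dz ∧ dw + (3*x + z) dx ∧ dy ∧ dw

For a 2-form omega = sum_{i<j} g_{ij} dx_i ∧ dx_j, the exterior derivative is
  d(omega) = sum_{i<j} d(g_{ij}) ∧ dx_i ∧ dx_j = sum_{i<j, k} (∂g_{ij}/∂x_k) dx_k ∧ dx_i ∧ dx_j.
Expand each term, using dx_k ∧ dx_i ∧ dx_j = sgn(permutation) dx_{(a)} ∧ dx_{(b)} ∧ dx_{(c)} with (a < b < c) sorted:
  d(2*x*(1 - w)) includes (∂/∂w)(2*x*(1 - w)) dw = (-2*x) dw, which multiplied by dx ∧ dz gives (-2*x) dx ∧ dz ∧ dw
  d(y*(-3*x - z)) includes (∂/∂y)(y*(-3*x - z)) dy = (-3*x - z) dy, which multiplied by dx ∧ dw gives (3*x + z) dx ∧ dy ∧ dw
  d(y*(-3*x - z)) includes (∂/∂z)(y*(-3*x - z)) dz = (-y) dz, which multiplied by dx ∧ dw gives (y) dx ∧ dz ∧ dw
Collecting like 3-forms: d(omega) = (-2*x + y) dx ∧ dz ∧ dw + (3*x + z) dx ∧ dy ∧ dw.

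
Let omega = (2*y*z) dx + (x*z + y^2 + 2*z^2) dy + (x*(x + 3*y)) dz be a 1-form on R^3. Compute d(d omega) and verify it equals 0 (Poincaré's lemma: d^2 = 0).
d(d omega) = 0

Step 1: d omega = sum_{i<j} (∂f_j/∂x_i - ∂f_i/∂x_j) dx_i ∧ dx_j:
  coeff of dx ∧ dy: -z
  coeff of dx ∧ dz: 2*x + y
  coeff of dy ∧ dz: 2*x - 4*z
Step 2: Apply d again to each 2-form coefficient. The only possible 3-form in R^3 is dx ∧ dy ∧ dz, with coefficient
  ∂(coeff of dy∧dz)/∂x - ∂(coeff of dx∧dz)/∂y + ∂(coeff of dx∧dy)/∂z
  = ∂/∂x (2*x - 4*z) - ∂/∂y (2*x + y) + ∂/∂z (-z).
Each of these terms simplifies to sums of mixed partials that cancel in pairs. The result is 0 (by equality of mixed partials for smooth functions — Schwarz / Clairaut).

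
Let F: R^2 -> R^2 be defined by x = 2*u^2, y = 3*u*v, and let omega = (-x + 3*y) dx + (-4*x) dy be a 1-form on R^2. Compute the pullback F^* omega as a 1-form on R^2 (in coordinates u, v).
F^* omega = (u^2*(-8*u + 12*v)) du + (-24*u^3) dv

Using F^*(f dg) = (f ∘ F) d(g ∘ F), substitute each coordinate x_i by F_i(u, v) in f_i, and replace dx_i by d F_i = (∂F_i/∂u) du + (∂F_i/∂v) dv.
  For the x component: f_1(F) = u*(-2*u + 9*v); d F_1 = (4*u) du + (0) dv
  For the y component: f_2(F) = -8*u^2; d F_2 = (3*v) du + (3*u) dv
Combining and collecting du, dv coefficients:
  coeff of du: u^2*(-8*u + 12*v)
  coeff of dv: -24*u^3
F^* omega = (u^2*(-8*u + 12*v)) du + (-24*u^3) dv.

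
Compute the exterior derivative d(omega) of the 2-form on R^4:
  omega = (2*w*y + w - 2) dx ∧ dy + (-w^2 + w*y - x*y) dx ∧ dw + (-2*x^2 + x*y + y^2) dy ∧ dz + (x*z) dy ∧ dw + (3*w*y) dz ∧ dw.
d(omega) = (-w + x + 2*y + z + 1) dx ∧ dy ∧ dw + (-4*x + y) dx ∧ dy ∧ dz + (3*w - x) dy ∧ dz ∧ dw

For a 2-form omega = sum_{i<j} g_{ij} dx_i ∧ dx_j, the exterior derivative is
  d(omega) = sum_{i<j} d(g_{ij}) ∧ dx_i ∧ dx_j = sum_{i<j, k} (∂g_{ij}/∂x_k) dx_k ∧ dx_i ∧ dx_j.
Expand each term, using dx_k ∧ dx_i ∧ dx_j = sgn(permutation) dx_{(a)} ∧ dx_{(b)} ∧ dx_{(c)} with (a < b < c) sorted:
  d(2*w*y + w - 2) includes (∂/∂w)(2*w*y + w - 2) dw = (2*y + 1) dw, which multiplied by dx ∧ dy gives (2*y + 1) dx ∧ dy ∧ dw
  d(-w^2 + w*y - x*y) includes (∂/∂y)(-w^2 + w*y - x*y) dy = (w - x) dy, which multiplied by dx ∧ dw gives (-w + x) dx ∧ dy ∧ dw
  d(-2*x^2 + x*y + y^2) includes (∂/∂x)(-2*x^2 + x*y + y^2) dx = (-4*x + y) dx, which multiplied by dy ∧ dz gives (-4*x + y) dx ∧ dy ∧ dz
  d(x*z) includes (∂/∂x)(x*z) dx = (z) dx, which multiplied by dy ∧ dw gives (z) dx ∧ dy ∧ dw
  d(x*z) includes (∂/∂z)(x*z) dz = (x) dz, which multiplied by dy ∧ dw gives (-x) dy ∧ dz ∧ dw
  d(3*w*y) includes (∂/∂y)(3*w*y) dy = (3*w) dy, which multiplied by dz ∧ dw gives (3*w) dy ∧ dz ∧ dw
Collecting like 3-forms: d(omega) = (-w + x + 2*y + z + 1) dx ∧ dy ∧ dw + (-4*x + y) dx ∧ dy ∧ dz + (3*w - x) dy ∧ dz ∧ dw.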